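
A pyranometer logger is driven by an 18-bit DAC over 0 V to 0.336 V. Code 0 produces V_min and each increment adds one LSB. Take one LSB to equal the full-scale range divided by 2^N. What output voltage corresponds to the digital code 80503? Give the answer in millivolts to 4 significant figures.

Full-scale range = 0.336 V. LSB = 0.336 V / 2^18.
V_out = 0 + 80503 × (0.336/262144) V
      = 0 + 0.103184 = 0.103184 V.

103.2 mV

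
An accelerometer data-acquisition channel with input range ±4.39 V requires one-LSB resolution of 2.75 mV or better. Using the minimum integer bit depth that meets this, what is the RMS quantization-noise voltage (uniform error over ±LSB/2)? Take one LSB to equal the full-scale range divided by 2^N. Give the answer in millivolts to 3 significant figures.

The full-scale span is 4.39 − (-4.39) = 8.78 V.
8.78 V / 2.75 mV = 3193. Since 2^11 = 2048 and 2^12 = 4096, N = 12.
LSB = 8.78 V ÷ 2^12 = 8.78/4096 V = 2.1436 mV.
RMS noise = LSB/√12 = 0.619 mV.

0.619 mV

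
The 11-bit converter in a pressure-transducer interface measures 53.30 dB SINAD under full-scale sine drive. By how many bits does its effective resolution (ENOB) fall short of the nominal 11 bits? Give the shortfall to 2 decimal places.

2.44 bits

ENOB = (SINAD − 1.76)/6.02 = (53.30 − 1.76)/6.02 = 8.5615 bits.
Lost resolution: 11 − 8.5615 = 2.4385 bits.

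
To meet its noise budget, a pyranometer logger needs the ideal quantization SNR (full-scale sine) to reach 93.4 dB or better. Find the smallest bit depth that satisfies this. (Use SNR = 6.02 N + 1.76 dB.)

16 bits

N ≥ (93.4 − 1.76)/6.02 = 15.223 → N_min = 16.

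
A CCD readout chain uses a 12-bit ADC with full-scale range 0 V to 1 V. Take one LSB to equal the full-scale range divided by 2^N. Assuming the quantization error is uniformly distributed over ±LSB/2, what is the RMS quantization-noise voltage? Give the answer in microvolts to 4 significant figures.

V_FS = 1 V.
LSB = 1 V / 2^12 = 244.141 µV.
V_rms = LSB/√12 = 244.141 µV / √12 = 70.48 µV.

70.48 µV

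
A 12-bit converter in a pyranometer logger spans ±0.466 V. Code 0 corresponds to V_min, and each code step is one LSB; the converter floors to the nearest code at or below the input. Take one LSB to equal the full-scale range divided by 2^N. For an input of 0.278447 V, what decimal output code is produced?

Range = 0.466 − (-0.466) = 0.932 V. LSB = 0.932 V / 2^12 ≈ 227.5 µV.
code = ⌊(V_in − V_min)/LSB⌋ = ⌊(V_in − V_min) × 2^12 / range⌋
     = ⌊(0.278447 − (-0.466)) × 4096 / 0.932⌋ = ⌊0.744447 × 4096/0.932⌋
     = ⌊3271.733⌋ = 3271.

3271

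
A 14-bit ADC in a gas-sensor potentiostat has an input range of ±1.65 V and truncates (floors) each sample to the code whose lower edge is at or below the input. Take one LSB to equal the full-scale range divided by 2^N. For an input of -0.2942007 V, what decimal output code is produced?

6731

Span: 1.65 V − (-1.65 V) = 3.3 V. LSB = 3.3 V / 2^14 ≈ 201.4 µV.
V_in − V_min = -0.2942007 − (-1.65) = 1.3557993 V.
Divide by LSB: 1.3557993 × 16384/3.3 = 6731.3381.
Truncating gives code 6731.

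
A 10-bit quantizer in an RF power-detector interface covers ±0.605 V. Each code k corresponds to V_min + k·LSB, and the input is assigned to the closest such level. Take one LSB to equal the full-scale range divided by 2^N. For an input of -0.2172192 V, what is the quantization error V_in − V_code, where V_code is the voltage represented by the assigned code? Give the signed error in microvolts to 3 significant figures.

+203 µV

Full-scale range = 0.605 V − (-0.605 V) = 1.21 V. LSB = 1.21 V / 2^10 ≈ 1.182 mV.
(V_in − V_min)/LSB = (-0.2172192 − (-0.605)) × 1024/1.21 = 328.1715 → nearest code k = 328.
V_code = -0.605 + (328/1024) × 1.21 = -0.2174218750 V.
V_in − V_code = -0.2172192 − (-0.2174218750) = +203 µV.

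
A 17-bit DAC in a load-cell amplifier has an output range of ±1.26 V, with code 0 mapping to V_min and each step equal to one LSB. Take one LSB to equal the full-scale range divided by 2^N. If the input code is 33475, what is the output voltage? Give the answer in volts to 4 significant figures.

The full-scale span is 1.26 − (-1.26) = 2.52 V. LSB = 2.52 V / 2^17.
V_out = V_min + code × LSB = -1.26 V + 33475 × 2.52 V / 131072
      = -1.26 + 0.643593 = -0.616407 V.

-0.6164 V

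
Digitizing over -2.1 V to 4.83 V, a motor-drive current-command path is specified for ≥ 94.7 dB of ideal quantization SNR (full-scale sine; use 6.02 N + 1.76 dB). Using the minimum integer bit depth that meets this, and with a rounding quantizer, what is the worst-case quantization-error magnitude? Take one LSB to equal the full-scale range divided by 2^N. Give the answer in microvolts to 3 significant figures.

Span: 4.83 V − (-2.1 V) = 6.93 V.
N ≥ (94.7 − 1.76)/6.02 = 15.439 → N_min = 16.
LSB = 6.93 V ÷ 2^16 = 6.93/65536 V = 105.74 µV.
|e|_max = LSB/2 = 52.9 µV.

52.9 µV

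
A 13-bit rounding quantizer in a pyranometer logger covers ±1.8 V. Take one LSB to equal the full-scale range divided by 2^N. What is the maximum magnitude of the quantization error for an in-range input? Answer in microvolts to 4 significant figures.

219.7 µV

Full-scale range = 1.8 V − (-1.8 V) = 3.6 V.
Step size = 3.6/8192 V = 439.453 µV.
A rounding quantizer has |error| ≤ LSB/2 = 219.7 µV.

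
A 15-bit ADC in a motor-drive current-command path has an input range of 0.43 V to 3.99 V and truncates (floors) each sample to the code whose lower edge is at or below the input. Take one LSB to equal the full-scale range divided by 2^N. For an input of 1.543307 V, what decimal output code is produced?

10247

Full-scale range = 3.99 V − (0.43 V) = 3.56 V. LSB = 3.56 V / 2^15 ≈ 108.6 µV.
(V_in − V_min) × 2^15/range = (1.543307 − (0.43)) × 32768/3.56 = 10247.428.
Floor → code = 10247.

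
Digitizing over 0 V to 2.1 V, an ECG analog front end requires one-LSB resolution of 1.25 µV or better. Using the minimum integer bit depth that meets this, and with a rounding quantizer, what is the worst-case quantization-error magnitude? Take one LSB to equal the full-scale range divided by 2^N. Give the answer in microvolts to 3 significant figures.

V_FS = 2.1 V.
Required number of levels: 2.1/1.25 µV = 1.6800e6; smallest N with 2^N ≥ that is 21.
LSB = 2.1 V / 2^21 = 1.0014 µV.
Max error for round-to-nearest is LSB/2 = 0.501 µV.

0.501 µV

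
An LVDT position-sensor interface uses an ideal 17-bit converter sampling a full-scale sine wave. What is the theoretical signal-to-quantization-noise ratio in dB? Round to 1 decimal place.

Ideal quantization SNR: 6.02 × 17 + 1.76 dB = 104.1 dB.

104.1 dB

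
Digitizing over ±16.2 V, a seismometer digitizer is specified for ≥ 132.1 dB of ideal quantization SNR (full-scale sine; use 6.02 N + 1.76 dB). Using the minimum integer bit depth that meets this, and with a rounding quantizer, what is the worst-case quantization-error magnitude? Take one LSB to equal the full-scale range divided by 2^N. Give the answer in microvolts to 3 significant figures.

3.86 µV

Range = 16.2 − (-16.2) = 32.4 V.
N ≥ (132.1 − 1.76)/6.02 = 21.651 → N_min = 22.
LSB = 32.4 V / 2^22 = 7.7248 µV.
Max error for round-to-nearest is LSB/2 = 3.86 µV.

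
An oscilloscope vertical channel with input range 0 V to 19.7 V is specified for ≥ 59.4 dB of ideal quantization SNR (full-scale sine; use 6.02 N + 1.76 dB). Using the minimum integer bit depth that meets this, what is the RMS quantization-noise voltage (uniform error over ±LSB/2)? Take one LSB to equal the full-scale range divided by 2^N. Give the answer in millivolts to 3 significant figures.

Range is 19.7 V.
6.02 N + 1.76 ≥ 59.4 gives N ≥ 9.575, so the minimum integer is 10.
LSB = 19.7 V / 2^10 = 19.238 mV.
σ_q = LSB/√12 = 19.238 mV/3.4641 = 5.55 mV.

5.55 mV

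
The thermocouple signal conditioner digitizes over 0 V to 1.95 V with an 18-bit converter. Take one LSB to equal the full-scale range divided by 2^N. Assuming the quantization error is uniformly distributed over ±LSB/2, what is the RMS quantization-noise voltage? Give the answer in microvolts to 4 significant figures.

Range is 1.95 V.
LSB = 1.95 V ÷ 2^18 = 1.95/262144 V = 7.43866 µV.
σ_q = LSB/√12 = 7.43866 µV/3.4641 = 2.147 µV.

2.147 µV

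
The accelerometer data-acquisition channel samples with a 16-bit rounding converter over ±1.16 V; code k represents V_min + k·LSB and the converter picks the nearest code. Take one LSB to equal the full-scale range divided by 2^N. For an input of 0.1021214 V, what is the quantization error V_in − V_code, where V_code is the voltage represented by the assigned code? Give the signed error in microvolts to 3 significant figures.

Span: 1.16 V − (-1.16 V) = 2.32 V. LSB = 2.32 V / 2^16 ≈ 35.40 µV.
Position in LSBs: (0.1021214 − (-1.16)) × 65536/2.32 = 35652.7535; rounding gives k = 35653.
V_code = -1.16 + (35653/65536) × 2.32 = 0.10213012695 V.
V_in − V_code = 0.1021214 − (0.10213012695) = −8.73 µV.

−8.73 µV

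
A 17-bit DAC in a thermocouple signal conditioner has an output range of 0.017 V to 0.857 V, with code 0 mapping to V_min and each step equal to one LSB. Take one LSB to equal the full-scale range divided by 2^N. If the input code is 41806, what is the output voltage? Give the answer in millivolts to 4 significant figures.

Range = 0.857 − (0.017) = 0.84 V. LSB = 0.84 V / 2^17.
V_out = V_min + code × LSB = 0.017 V + 41806 × 0.84 V / 131072
      = 0.017 + 0.267922 = 0.284922 V.

284.9 mV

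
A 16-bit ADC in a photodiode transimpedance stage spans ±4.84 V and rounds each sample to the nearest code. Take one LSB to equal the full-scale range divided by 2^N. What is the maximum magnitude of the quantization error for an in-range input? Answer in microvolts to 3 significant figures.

73.9 µV

Range = 4.84 − (-4.84) = 9.68 V.
Step size = 9.68/65536 V = 147.71 µV.
|e|_max = LSB/2 = 73.9 µV.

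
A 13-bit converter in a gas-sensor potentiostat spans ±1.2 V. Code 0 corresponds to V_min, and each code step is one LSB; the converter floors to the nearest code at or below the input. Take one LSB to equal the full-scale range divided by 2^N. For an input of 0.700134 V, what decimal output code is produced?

Range = 1.2 − (-1.2) = 2.4 V. LSB = 2.4 V / 2^13 ≈ 293.0 µV.
(V_in − V_min) × 2^13/range = (0.700134 − (-1.2)) × 8192/2.4 = 6485.791.
Floor → code = 6485.

6485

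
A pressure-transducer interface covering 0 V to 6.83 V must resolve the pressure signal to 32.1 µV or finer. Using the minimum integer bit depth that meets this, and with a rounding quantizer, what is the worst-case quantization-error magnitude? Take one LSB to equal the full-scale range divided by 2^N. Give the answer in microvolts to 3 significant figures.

Full-scale range = 6.83 V.
Required number of levels: 6.83/32.1 µV = 212770; smallest N with 2^N ≥ that is 18.
Step size = 6.83/262144 V = 26.054 µV.
Half an LSB is 13.0 µV.

13.0 µV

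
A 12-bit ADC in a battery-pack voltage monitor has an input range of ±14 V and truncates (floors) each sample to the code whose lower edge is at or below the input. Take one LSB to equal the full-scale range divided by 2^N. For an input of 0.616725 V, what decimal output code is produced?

Span: 14 V − (-14 V) = 28 V. LSB = 28 V / 2^12 ≈ 6.836 mV.
code = ⌊(V_in − V_min)/LSB⌋ = ⌊(V_in − V_min) × 2^12 / range⌋
     = ⌊(0.616725 − (-14)) × 4096 / 28⌋ = ⌊14.616725 × 4096/28⌋
     = ⌊2138.218⌋ = 2138.

2138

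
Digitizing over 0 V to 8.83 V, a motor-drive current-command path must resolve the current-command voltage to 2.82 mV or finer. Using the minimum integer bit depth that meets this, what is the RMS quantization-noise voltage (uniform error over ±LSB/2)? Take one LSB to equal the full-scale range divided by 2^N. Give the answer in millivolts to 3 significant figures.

Full-scale range = 8.83 V.
Need 2^N ≥ 8.83 V / 2.82 mV = 3131 → N_min = 12.
LSB = 8.83 V / 2^12 = 2.1558 mV.
V_rms = LSB/√12 = 0.622 mV.

0.622 mV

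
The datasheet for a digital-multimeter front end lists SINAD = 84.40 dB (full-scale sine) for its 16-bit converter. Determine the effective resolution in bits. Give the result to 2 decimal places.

(84.40 − 1.76) / 6.02 = 82.64/6.02 = 13.7276 effective bits.

13.73 bits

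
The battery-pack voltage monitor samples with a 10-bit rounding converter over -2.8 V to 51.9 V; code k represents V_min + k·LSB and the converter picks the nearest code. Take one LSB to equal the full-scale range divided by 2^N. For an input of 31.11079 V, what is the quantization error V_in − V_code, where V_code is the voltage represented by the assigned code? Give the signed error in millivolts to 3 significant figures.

−9.62 mV

Range = 51.9 − (-2.8) = 54.7 V. LSB = 54.7 V / 2^10 ≈ 53.42 mV.
(V_in − V_min)/LSB = (31.11079 − (-2.8)) × 1024/54.7 = 634.8199 → nearest code k = 635.
V_code = -2.8 + (635/1024) × 54.7 = 31.12041016 V.
Error = V_in − V_code = 31.11079 − (31.12041016) = −9.62 mV.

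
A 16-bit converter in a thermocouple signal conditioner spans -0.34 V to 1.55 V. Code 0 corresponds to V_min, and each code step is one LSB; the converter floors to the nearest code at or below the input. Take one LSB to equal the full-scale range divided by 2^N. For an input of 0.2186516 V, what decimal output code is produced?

19371

Full-scale range = 1.55 V − (-0.34 V) = 1.89 V. LSB = 1.89 V / 2^16 ≈ 28.84 µV.
V_in − V_min = 0.2186516 − (-0.34) = 0.5586516 V.
Divide by LSB: 0.5586516 × 65536/1.89 = 19371.3181.
Truncating gives code 19371.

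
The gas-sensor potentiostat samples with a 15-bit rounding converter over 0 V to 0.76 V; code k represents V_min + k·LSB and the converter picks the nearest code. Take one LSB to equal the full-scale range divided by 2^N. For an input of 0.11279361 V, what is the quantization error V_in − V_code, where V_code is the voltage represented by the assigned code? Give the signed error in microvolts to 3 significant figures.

+4.30 µV

Range is 0.76 V. LSB = 0.76 V / 2^15 ≈ 23.19 µV.
Position in LSBs: (0.11279361 − (0)) × 32768/0.76 = 4863.1855; rounding gives k = 4863.
Reconstructed level: 0 + 4863 × 0.76/32768 V = 0.11278930664 V.
Error = V_in − V_code = 0.11279361 − (0.11278930664) = +4.30 µV.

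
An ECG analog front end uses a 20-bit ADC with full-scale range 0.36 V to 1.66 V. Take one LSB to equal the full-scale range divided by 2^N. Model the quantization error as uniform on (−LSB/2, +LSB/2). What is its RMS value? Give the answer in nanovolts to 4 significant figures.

Range = 1.66 − (0.36) = 1.3 V.
LSB = 1.3 V ÷ 2^20 = 1.3/1048576 V = 1.23978 µV.
RMS of a uniform error over width LSB is LSB/√12 = 357.9 nV.

357.9 nV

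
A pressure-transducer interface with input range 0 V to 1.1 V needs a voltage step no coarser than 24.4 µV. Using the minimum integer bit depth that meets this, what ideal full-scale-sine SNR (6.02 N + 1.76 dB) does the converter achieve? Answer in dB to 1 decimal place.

98.1 dB

Full-scale range = 1.1 V.
Need 2^N ≥ 1.1 V / 24.4 µV = 45080 → N_min = 16.
6.02(16) + 1.76 = 98.08 dB.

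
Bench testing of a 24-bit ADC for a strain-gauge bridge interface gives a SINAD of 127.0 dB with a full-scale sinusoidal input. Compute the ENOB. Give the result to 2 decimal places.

20.80 bits

(127.0 − 1.76) / 6.02 = 125.24/6.02 = 20.8040 effective bits.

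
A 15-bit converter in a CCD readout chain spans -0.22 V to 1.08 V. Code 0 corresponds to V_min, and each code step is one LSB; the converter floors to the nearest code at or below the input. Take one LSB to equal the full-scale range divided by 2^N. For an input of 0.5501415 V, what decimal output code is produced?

19412

Range = 1.08 − (-0.22) = 1.3 V. LSB = 1.3 V / 2^15 ≈ 39.67 µV.
V_in − V_min = 0.5501415 − (-0.22) = 0.7701415 V.
Divide by LSB: 0.7701415 × 32768/1.3 = 19412.3051.
Truncating gives code 19412.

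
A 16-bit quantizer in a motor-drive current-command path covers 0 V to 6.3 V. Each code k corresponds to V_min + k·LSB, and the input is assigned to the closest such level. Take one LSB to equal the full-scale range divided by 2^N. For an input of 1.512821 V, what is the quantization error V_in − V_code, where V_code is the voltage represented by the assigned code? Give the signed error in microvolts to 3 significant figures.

+17.4 µV

Span = 6.3 V. LSB = 6.3 V / 2^16 ≈ 96.13 µV.
(V_in − V_min)/LSB = (1.512821 − (0)) × 65536/6.3 = 15737.1805 → nearest code k = 15737.
Reconstructed level: 0 + 15737 × 6.3/65536 V = 1.5128036499 V.
V_in − V_code = 1.512821 − (1.5128036499) = +17.4 µV.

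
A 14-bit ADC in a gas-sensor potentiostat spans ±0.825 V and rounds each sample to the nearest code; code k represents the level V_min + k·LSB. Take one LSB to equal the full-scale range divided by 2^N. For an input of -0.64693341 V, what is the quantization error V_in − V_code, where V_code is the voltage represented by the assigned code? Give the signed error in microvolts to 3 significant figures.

+14.8 µV

Range = 0.825 − (-0.825) = 1.65 V. LSB = 1.65 V / 2^14 ≈ 100.7 µV.
Position in LSBs: (-0.64693341 − (-0.825)) × 16384/1.65 = 1768.1473; rounding gives k = 1768.
V_code = -0.825 + (1768/16384) × 1.65 = -0.64694824219 V.
V_in − V_code = -0.64693341 − (-0.64694824219) = +14.8 µV.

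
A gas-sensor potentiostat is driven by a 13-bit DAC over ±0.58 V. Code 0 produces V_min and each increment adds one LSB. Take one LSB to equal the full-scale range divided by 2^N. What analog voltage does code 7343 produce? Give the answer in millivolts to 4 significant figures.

459.8 mV

Span: 0.58 V − (-0.58 V) = 1.16 V. LSB = 1.16 V / 2^13.
V_out = V_min + code × LSB = -0.58 V + 7343 × 1.16 V / 8192
      = -0.58 + 1.03978 = 0.459780 V.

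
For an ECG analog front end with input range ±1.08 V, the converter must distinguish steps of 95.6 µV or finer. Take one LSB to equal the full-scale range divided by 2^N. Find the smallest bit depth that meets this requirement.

The full-scale span is 1.08 − (-1.08) = 2.16 V.
Need 2^N ≥ 2.16 V / 95.6 µV = 22590 → N_min = 15.

15 bits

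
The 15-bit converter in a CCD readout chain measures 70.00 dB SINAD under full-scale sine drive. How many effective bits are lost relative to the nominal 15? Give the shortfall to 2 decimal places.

N_eff = (70.00 − 1.76)/6.02 = 11.3355 bits.
Lost resolution: 15 − 11.3355 = 3.6645 bits.

3.66 bits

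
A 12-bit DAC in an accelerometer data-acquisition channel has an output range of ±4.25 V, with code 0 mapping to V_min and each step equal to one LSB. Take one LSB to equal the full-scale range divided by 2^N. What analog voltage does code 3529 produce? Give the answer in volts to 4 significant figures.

Range = 4.25 − (-4.25) = 8.5 V. LSB = 8.5 V / 2^12.
V_out = -4.25 + 3529 × (8.5/4096) V
      = -4.25 V + 7.32336 V = 3.07336 V.

3.073 V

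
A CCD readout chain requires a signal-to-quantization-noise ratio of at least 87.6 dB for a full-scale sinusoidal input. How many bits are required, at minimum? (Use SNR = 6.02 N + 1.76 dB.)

6.02 N + 1.76 ≥ 87.6 gives N ≥ 14.259, so the minimum integer is 15.

15 bits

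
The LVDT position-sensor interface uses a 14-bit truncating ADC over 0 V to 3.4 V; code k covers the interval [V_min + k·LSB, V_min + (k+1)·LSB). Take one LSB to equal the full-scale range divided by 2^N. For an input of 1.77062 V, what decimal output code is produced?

Full-scale range = 3.4 V. LSB = 3.4 V / 2^14 ≈ 207.5 µV.
(V_in − V_min) × 2^14/range = (1.77062 − (0)) × 16384/3.4 = 8532.305.
Floor → code = 8532.

8532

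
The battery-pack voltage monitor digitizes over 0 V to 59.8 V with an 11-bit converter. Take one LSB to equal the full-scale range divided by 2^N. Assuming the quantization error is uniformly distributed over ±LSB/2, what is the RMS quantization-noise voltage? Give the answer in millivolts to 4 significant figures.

Span = 59.8 V.
One LSB is 59.8 V / 2048 = 29.1992 mV.
σ_q = LSB/√12 = 29.1992 mV/3.4641 = 8.429 mV.

8.429 mV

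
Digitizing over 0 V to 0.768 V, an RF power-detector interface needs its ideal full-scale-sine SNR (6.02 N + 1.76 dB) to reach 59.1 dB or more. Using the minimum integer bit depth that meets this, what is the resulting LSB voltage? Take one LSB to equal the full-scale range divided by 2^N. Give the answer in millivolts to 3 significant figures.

0.750 mV

Full-scale range = 0.768 V.
N ≥ (59.1 − 1.76)/6.02 = 9.525 → N_min = 10.
One LSB is 0.768 V / 1024 = 0.750 mV.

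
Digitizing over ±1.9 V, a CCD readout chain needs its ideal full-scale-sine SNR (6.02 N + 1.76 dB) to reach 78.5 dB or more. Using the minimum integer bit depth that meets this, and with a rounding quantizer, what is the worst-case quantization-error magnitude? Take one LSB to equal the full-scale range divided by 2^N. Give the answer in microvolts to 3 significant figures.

Range = 1.9 − (-1.9) = 3.8 V.
N ≥ (78.5 − 1.76)/6.02 = 12.748 → N_min = 13.
LSB = 3.8 V / 2^13 = 463.87 µV.
Half an LSB is 232 µV.

232 µV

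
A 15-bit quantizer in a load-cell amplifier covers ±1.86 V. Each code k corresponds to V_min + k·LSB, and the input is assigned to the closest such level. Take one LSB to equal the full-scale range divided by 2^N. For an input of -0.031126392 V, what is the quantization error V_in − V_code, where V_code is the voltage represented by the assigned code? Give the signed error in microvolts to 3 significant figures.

−20.4 µV

Full-scale range = 1.86 V − (-1.86 V) = 3.72 V. LSB = 3.72 V / 2^15 ≈ 113.5 µV.
(-0.031126392 − (-1.86)) / LSB = 1.828873608 × 32768/3.72 = 16109.8200. Nearest integer: k = 16110.
V_code = -1.86 + (16110/32768) × 3.72 = -0.031105957031 V.
Error = V_in − V_code = -0.031126392 − (-0.031105957031) = −20.4 µV.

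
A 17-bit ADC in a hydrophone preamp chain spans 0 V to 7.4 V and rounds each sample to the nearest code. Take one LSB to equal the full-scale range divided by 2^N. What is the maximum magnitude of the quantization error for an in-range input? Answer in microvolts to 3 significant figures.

28.2 µV

V_FS = 7.4 V.
LSB = 7.4 V ÷ 2^17 = 7.4/131072 V = 56.458 µV.
Worst-case error for round-to-nearest is half an LSB: 28.2 µV.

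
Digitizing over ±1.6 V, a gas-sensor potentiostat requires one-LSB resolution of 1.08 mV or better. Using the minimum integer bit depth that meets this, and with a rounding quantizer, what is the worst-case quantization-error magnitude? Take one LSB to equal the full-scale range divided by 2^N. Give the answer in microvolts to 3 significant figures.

Full-scale range = 1.6 V − (-1.6 V) = 3.2 V.
3.2 V / 1.08 mV = 2963. Since 2^11 = 2048 and 2^12 = 4096, N = 12.
LSB = 3.2 V ÷ 2^12 = 3.2/4096 V = 0.78125 mV.
|e|_max = LSB/2 = 391 µV.

391 µV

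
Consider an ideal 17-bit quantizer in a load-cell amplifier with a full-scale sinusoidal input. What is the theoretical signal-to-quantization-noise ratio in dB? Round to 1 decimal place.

For an ideal N-bit converter with full-scale sine input, SNR = 6.02 N + 1.76 dB. SNR = 6.02 × 17 + 1.76 = 102.34 + 1.76 = 104.10 dB.

104.1 dB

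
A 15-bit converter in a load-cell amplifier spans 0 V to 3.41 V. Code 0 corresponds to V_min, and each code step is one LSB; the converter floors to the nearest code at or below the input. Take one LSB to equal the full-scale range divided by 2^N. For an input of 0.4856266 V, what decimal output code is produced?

Full-scale range = 3.41 V. LSB = 3.41 V / 2^15 ≈ 104.1 µV.
code = ⌊(V_in − V_min)/LSB⌋ = ⌊(V_in − V_min) × 2^15 / range⌋
     = ⌊(0.4856266 − (0)) × 32768 / 3.41⌋ = ⌊0.4856266 × 32768/3.41⌋
     = ⌊4666.573⌋ = 4666.

4666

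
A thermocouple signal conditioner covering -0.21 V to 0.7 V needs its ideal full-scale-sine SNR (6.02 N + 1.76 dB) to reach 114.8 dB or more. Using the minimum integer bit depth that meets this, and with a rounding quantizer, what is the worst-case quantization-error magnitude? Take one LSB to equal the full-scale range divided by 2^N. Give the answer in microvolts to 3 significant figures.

0.868 µV

The full-scale span is 0.7 − (-0.21) = 0.91 V.
Required N = ⌈(114.8 − 1.76)/6.02⌉ = ⌈18.777⌉ = 19.
One LSB is 0.91 V / 524288 = 1.7357 µV.
Half an LSB is 0.868 µV.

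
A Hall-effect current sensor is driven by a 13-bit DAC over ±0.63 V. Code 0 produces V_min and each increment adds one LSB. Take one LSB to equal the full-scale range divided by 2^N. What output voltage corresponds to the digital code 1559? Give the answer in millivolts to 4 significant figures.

-390.2 mV

Full-scale range = 0.63 V − (-0.63 V) = 1.26 V. LSB = 1.26 V / 2^13.
V_out = V_min + code × LSB = -0.63 V + 1559 × 1.26 V / 8192
      = -0.63 V + 0.239788 V = -0.390212 V.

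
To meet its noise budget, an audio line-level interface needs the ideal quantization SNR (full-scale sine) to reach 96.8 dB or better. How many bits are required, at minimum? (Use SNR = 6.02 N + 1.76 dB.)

Required N = ⌈(96.8 − 1.76)/6.02⌉ = ⌈15.787⌉ = 16.

16 bits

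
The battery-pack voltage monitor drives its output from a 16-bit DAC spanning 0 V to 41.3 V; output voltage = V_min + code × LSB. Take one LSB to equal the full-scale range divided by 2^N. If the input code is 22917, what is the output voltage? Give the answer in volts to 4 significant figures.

14.44 V

V_FS = 41.3 V. LSB = 41.3 V / 2^16.
V_out = 0 + 22917 × (41.3/65536) V
      = 0 V + 14.4420 V = 14.4420 V.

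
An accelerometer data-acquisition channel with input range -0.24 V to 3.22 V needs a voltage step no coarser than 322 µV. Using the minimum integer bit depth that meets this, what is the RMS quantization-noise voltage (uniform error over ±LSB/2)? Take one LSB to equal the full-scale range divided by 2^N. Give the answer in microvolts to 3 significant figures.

Span: 3.22 V − (-0.24 V) = 3.46 V.
Levels needed ≥ 3.46/322 µV = 10750. 2^14 = 16384 suffices, so N_min = 14.
One LSB is 3.46 V / 16384 = 211.18 µV.
σ_q = LSB/√12 = 211.18 µV/3.4641 = 61.0 µV.

61.0 µV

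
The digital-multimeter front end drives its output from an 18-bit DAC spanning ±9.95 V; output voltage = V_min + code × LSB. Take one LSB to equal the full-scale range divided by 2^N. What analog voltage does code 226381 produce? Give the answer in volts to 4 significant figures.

Range = 9.95 − (-9.95) = 19.9 V. LSB = 19.9 V / 2^18.
V_out = V_min + code × LSB = -9.95 V + 226381 × 19.9 V / 262144
      = -9.95 V + 17.1851 V = 7.23514 V.

7.235 V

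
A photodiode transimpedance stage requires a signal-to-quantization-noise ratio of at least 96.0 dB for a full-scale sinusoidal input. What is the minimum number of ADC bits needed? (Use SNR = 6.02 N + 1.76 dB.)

N ≥ (96.0 − 1.76)/6.02 = 15.654 → N_min = 16.

16 bits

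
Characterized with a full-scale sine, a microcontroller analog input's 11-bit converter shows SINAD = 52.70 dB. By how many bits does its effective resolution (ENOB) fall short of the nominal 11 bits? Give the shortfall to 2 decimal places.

ENOB = (SINAD − 1.76)/6.02 = (52.70 − 1.76)/6.02 = 8.4618 bits.
Shortfall = 11 − 8.4618 = 2.5382 bits.

2.54 bits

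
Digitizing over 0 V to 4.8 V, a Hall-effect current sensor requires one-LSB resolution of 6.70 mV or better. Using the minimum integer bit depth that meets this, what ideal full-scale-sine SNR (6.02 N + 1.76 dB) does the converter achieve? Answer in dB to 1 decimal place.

62.0 dB

Span = 4.8 V.
Levels needed ≥ 4.8/6.70 mV = 716.4. 2^10 = 1024 suffices, so N_min = 10.
Ideal SNR at N = 10: 6.02·10 + 1.76 = 62.0 dB.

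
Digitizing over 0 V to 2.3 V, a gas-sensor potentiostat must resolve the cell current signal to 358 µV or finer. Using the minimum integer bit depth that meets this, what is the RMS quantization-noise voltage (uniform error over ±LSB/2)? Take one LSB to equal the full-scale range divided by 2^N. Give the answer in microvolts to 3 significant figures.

Range is 2.3 V.
2.3 V / 358 µV = 6425. Since 2^12 = 4096 and 2^13 = 8192, N = 13.
LSB = 2.3 V / 2^13 = 280.76 µV.
V_rms = LSB/√12 = 81.0 µV.

81.0 µV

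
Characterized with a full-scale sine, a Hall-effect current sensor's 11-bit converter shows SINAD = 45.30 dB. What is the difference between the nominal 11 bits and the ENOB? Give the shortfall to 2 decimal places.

3.77 bits

ENOB = (SINAD − 1.76)/6.02 = (45.30 − 1.76)/6.02 = 7.2326 bits.
Shortfall = 11 − 7.2326 = 3.7674 bits.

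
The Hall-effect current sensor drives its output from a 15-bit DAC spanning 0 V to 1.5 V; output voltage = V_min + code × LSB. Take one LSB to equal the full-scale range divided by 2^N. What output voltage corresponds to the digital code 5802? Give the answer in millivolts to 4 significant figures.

Span = 1.5 V. LSB = 1.5 V / 2^15.
V_out = V_min + code × LSB = 0 V + 5802 × 1.5 V / 32768
      = 0 + 0.265594 = 0.265594 V.

265.6 mV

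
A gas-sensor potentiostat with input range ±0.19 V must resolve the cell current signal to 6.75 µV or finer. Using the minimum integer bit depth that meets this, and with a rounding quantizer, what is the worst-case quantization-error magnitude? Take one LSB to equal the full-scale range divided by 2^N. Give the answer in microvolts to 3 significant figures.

2.90 µV

The full-scale span is 0.19 − (-0.19) = 0.38 V.
Need 2^N ≥ 0.38 V / 6.75 µV = 56300 → N_min = 16.
LSB = 0.38 V ÷ 2^16 = 0.38/65536 V = 5.7983 µV.
Max error for round-to-nearest is LSB/2 = 2.90 µV.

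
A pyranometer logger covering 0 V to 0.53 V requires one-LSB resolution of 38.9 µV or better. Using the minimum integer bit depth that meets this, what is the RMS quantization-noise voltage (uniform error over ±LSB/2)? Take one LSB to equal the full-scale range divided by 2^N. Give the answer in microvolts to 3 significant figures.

9.34 µV

Range is 0.53 V.
0.53 V / 38.9 µV = 13620. Since 2^13 = 8192 and 2^14 = 16384, N = 14.
LSB = 0.53 V ÷ 2^14 = 0.53/16384 V = 32.349 µV.
RMS noise = LSB/√12 = 9.34 µV.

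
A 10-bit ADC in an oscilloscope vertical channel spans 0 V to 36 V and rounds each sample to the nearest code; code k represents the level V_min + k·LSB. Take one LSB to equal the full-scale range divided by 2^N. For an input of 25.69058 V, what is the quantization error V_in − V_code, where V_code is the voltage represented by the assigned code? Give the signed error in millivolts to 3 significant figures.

V_FS = 36 V. LSB = 36 V / 2^10 ≈ 35.16 mV.
(25.69058 − (0)) / LSB = 25.69058 × 1024/36 = 730.7543. Nearest integer: k = 731.
V_code = 0 + (731/1024) × 36 = 25.69921875 V.
Error = V_in − V_code = 25.69058 − (25.69921875) = −8.64 mV.

−8.64 mV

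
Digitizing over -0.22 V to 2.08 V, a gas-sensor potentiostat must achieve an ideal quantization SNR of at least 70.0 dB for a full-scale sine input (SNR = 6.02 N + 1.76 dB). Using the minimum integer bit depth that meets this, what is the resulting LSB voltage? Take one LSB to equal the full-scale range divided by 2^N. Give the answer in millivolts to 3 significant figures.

Span: 2.08 V − (-0.22 V) = 2.3 V.
6.02 N + 1.76 ≥ 70.0 gives N ≥ 11.336, so the minimum integer is 12.
One LSB is 2.3 V / 4096 = 0.562 mV.

0.562 mV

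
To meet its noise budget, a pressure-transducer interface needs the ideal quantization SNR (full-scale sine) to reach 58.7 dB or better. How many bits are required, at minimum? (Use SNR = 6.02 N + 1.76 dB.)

Solving 6.02 N ≥ 58.7 − 1.76: N ≥ 9.458. Round up → N = 10.

10 bits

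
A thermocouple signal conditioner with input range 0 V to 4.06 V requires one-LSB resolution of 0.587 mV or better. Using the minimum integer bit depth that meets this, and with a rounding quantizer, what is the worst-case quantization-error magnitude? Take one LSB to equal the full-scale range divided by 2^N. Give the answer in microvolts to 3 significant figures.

Range is 4.06 V.
Levels needed ≥ 4.06/0.587 mV = 6917. 2^13 = 8192 suffices, so N_min = 13.
Step size = 4.06/8192 V = 495.61 µV.
Half an LSB is 248 µV.

248 µV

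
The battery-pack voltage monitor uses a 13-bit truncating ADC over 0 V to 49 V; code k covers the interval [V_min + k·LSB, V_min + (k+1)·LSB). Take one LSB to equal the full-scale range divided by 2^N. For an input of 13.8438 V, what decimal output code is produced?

2314

Range is 49 V. LSB = 49 V / 2^13 ≈ 5.981 mV.
V_in − V_min = 13.8438 − (0) = 13.8438 V.
Divide by LSB: 13.8438 × 8192/49 = 2314.4573.
Truncating gives code 2314.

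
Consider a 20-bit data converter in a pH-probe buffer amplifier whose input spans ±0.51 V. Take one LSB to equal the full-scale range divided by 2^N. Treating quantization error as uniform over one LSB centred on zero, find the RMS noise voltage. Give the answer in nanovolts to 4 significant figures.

Full-scale range = 0.51 V − (-0.51 V) = 1.02 V.
LSB = 1.02 V / 2^20 = 0.972748 µV.
σ_q = LSB/√12 = 0.972748 µV/3.4641 = 280.8 nV.

280.8 nV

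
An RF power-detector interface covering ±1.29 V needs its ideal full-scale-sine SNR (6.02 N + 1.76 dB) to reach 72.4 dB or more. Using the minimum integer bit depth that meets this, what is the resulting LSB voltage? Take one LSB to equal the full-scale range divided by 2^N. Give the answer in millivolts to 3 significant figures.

Range = 1.29 − (-1.29) = 2.58 V.
Required N = ⌈(72.4 − 1.76)/6.02⌉ = ⌈11.734⌉ = 12.
Step size = 2.58/4096 V = 0.630 mV.

0.630 mV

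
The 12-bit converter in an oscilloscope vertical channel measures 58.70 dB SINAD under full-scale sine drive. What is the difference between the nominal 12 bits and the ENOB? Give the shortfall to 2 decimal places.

ENOB = (SINAD − 1.76)/6.02 = (58.70 − 1.76)/6.02 = 9.4585 bits.
12 − 9.4585 = 2.54 bits below nominal.

2.54 bits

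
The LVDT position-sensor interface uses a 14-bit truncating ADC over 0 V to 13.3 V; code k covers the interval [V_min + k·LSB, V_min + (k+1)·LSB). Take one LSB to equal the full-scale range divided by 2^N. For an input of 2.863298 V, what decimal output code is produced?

3527

Span = 13.3 V. LSB = 13.3 V / 2^14 ≈ 0.8118 mV.
code = ⌊(V_in − V_min)/LSB⌋ = ⌊(V_in − V_min) × 2^14 / range⌋
     = ⌊(2.863298 − (0)) × 16384 / 13.3⌋ = ⌊2.863298 × 16384/13.3⌋
     = ⌊3527.239⌋ = 3527.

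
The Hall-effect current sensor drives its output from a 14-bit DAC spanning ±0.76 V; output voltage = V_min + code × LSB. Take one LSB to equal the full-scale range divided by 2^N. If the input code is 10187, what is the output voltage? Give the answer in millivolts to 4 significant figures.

Full-scale range = 0.76 V − (-0.76 V) = 1.52 V. LSB = 1.52 V / 2^14.
V_out = V_min + code × LSB = -0.76 V + 10187 × 1.52 V / 16384
      = -0.76 + 0.945083 = 0.185083 V.

185.1 mV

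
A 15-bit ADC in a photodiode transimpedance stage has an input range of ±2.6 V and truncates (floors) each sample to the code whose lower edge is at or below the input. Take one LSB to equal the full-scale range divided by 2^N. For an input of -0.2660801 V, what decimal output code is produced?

14707

Full-scale range = 2.6 V − (-2.6 V) = 5.2 V. LSB = 5.2 V / 2^15 ≈ 158.7 µV.
(V_in − V_min) × 2^15/range = (-0.2660801 − (-2.6)) × 32768/5.2 = 14707.286.
Floor → code = 14707.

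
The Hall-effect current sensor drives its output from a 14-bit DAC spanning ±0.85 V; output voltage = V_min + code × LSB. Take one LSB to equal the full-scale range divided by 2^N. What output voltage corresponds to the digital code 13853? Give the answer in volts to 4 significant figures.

0.5874 V

Range = 0.85 − (-0.85) = 1.7 V. LSB = 1.7 V / 2^14.
V_out = V_min + code × LSB = -0.85 V + 13853 × 1.7 V / 16384
      = -0.85 V + 1.43738 V = 0.587384 V.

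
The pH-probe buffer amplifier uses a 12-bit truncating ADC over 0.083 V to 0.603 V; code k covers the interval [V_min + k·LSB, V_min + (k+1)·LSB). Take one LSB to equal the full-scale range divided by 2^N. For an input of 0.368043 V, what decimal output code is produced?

2245

The full-scale span is 0.603 − (0.083) = 0.52 V. LSB = 0.52 V / 2^12 ≈ 127.0 µV.
code = ⌊(V_in − V_min)/LSB⌋ = ⌊(V_in − V_min) × 2^12 / range⌋
     = ⌊(0.368043 − (0.083)) × 4096 / 0.52⌋ = ⌊0.285043 × 4096/0.52⌋
     = ⌊2245.262⌋ = 2245.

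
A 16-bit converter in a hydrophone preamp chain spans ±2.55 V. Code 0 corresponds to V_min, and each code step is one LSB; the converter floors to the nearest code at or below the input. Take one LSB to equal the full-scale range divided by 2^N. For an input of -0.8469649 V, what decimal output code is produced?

21884

The full-scale span is 2.55 − (-2.55) = 5.1 V. LSB = 5.1 V / 2^16 ≈ 77.82 µV.
code = ⌊(V_in − V_min)/LSB⌋ = ⌊(V_in − V_min) × 2^16 / range⌋
     = ⌊(-0.8469649 − (-2.55)) × 65536 / 5.1⌋ = ⌊1.7030351 × 65536/5.1⌋
     = ⌊21884.335⌋ = 21884.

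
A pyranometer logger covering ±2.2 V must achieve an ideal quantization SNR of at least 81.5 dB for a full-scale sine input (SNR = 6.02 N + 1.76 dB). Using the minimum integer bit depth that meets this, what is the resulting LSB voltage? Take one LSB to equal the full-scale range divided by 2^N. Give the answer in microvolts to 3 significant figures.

Span: 2.2 V − (-2.2 V) = 4.4 V.
6.02 N + 1.76 ≥ 81.5 gives N ≥ 13.246, so the minimum integer is 14.
LSB = 4.4 V ÷ 2^14 = 4.4/16384 V = 269 µV.

269 µV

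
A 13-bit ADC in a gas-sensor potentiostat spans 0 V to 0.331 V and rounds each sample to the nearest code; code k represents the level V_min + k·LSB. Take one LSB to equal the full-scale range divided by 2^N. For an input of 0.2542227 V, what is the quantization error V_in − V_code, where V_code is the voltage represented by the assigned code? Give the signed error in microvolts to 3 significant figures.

Range is 0.331 V. LSB = 0.331 V / 2^13 ≈ 40.41 µV.
(0.2542227 − (0)) / LSB = 0.2542227 × 8192/0.331 = 6291.8198. Nearest integer: k = 6292.
V_code = 0 + (6292/8192) × 0.331 = 0.2542299805 V.
V_in − V_code = 0.2542227 − (0.2542299805) = −7.28 µV.

−7.28 µV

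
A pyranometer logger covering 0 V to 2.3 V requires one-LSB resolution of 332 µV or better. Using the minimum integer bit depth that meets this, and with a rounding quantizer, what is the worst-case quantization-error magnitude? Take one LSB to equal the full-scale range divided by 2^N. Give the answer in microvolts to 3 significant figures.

140 µV

Span = 2.3 V.
Need 2^N ≥ 2.3 V / 332 µV = 6928 → N_min = 13.
LSB = 2.3 V ÷ 2^13 = 2.3/8192 V = 280.76 µV.
|e|_max = LSB/2 = 140 µV.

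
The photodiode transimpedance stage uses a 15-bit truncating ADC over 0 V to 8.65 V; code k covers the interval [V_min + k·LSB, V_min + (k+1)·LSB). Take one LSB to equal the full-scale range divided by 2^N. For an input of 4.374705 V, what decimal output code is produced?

16572

Range is 8.65 V. LSB = 8.65 V / 2^15 ≈ 264.0 µV.
(V_in − V_min) × 2^15/range = (4.374705 − (0)) × 32768/8.65 = 16572.293.
Floor → code = 16572.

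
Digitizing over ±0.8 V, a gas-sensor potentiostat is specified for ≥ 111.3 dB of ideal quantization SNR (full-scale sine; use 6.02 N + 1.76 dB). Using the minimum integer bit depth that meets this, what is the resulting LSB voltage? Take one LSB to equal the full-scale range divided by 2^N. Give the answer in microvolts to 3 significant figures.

Range = 0.8 − (-0.8) = 1.6 V.
Required N = ⌈(111.3 − 1.76)/6.02⌉ = ⌈18.196⌉ = 19.
Step size = 1.6/524288 V = 3.05 µV.

3.05 µV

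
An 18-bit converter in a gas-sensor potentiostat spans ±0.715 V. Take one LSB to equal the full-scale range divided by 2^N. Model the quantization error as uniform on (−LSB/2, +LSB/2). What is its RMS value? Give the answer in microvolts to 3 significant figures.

Range = 0.715 − (-0.715) = 1.43 V.
Step size = 1.43/262144 V = 5.4550 µV.
RMS of a uniform error over width LSB is LSB/√12 = 1.57 µV.

1.57 µV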